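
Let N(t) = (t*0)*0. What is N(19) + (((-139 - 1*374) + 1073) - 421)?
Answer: 139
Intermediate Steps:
N(t) = 0 (N(t) = 0*0 = 0)
N(19) + (((-139 - 1*374) + 1073) - 421) = 0 + (((-139 - 1*374) + 1073) - 421) = 0 + (((-139 - 374) + 1073) - 421) = 0 + ((-513 + 1073) - 421) = 0 + (560 - 421) = 0 + 139 = 139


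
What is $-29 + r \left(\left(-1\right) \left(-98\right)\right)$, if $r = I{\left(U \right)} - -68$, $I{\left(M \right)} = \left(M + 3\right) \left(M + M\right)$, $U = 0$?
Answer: $6635$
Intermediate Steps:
$I{\left(M \right)} = 2 M \left(3 + M\right)$ ($I{\left(M \right)} = \left(3 + M\right) 2 M = 2 M \left(3 + M\right)$)
$r = 68$ ($r = 2 \cdot 0 \left(3 + 0\right) - -68 = 2 \cdot 0 \cdot 3 + 68 = 0 + 68 = 68$)
$-29 + r \left(\left(-1\right) \left(-98\right)\right) = -29 + 68 \left(\left(-1\right) \left(-98\right)\right) = -29 + 68 \cdot 98 = -29 + 6664 = 6635$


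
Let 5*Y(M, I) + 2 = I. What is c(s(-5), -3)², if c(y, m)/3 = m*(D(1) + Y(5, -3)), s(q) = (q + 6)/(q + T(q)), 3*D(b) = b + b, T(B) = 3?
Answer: 9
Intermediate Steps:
Y(M, I) = -⅖ + I/5
D(b) = 2*b/3 (D(b) = (b + b)/3 = (2*b)/3 = 2*b/3)
s(q) = (6 + q)/(3 + q) (s(q) = (q + 6)/(q + 3) = (6 + q)/(3 + q))
c(y, m) = -m (c(y, m) = 3*(m*((⅔)*1 + (-⅖ + (⅕)*(-3)))) = 3*(m*(⅔ + (-⅖ - ⅗))) = 3*(m*(⅔ - 1)) = 3*(m*(-⅓)) = 3*(-m/3) = -m)
c(s(-5), -3)² = (-1*(-3))² = 3² = 9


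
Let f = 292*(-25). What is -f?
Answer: 7300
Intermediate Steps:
f = -7300
-f = -1*(-7300) = 7300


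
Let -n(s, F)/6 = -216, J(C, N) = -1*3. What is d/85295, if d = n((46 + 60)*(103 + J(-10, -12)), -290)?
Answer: 1296/85295 ≈ 0.015194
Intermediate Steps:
J(C, N) = -3
n(s, F) = 1296 (n(s, F) = -6*(-216) = 1296)
d = 1296
d/85295 = 1296/85295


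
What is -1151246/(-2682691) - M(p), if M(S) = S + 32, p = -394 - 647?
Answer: 2707986465/2682691 ≈ 1009.4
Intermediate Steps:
p = -1041
M(S) = 32 + S
-1151246/(-2682691) - M(p) = -1151246/(-2682691) - (32 - 1041) = -1151246*(-1/2682691) - 1*(-1009) = 1151246/2682691 + 1009 = 2707986465/2682691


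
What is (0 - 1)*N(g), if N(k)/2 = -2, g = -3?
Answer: 4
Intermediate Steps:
N(k) = -4 (N(k) = 2*(-2) = -4)
(0 - 1)*N(g) = (0 - 1)*(-4) = -1*(-4) = 4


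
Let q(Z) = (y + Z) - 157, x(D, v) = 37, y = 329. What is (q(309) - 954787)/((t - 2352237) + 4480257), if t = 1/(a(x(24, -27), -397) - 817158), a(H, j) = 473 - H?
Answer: -779402704932/1738000750439 ≈ -0.44845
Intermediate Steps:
q(Z) = 172 + Z (q(Z) = (329 + Z) - 157 = 172 + Z)
t = -1/816722 (t = 1/((473 - 1*37) - 817158) = 1/((473 - 37) - 817158) = 1/(436 - 817158) = 1/(-816722) = -1/816722 ≈ -1.2244e-6)
(q(309) - 954787)/((t - 2352237) + 4480257) = ((172 + 309) - 954787)/((-1/816722 - 2352237) + 4480257) = (481 - 954787)/(-1921123707115/816722 + 4480257) = -954306/1738000750439/816722 = -954306*816722/1738000750439 = -779402704932/1738000750439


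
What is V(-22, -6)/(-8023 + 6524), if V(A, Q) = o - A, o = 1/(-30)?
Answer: -659/44970 ≈ -0.014654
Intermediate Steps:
o = -1/30 ≈ -0.033333
V(A, Q) = -1/30 - A
V(-22, -6)/(-8023 + 6524) = (-1/30 - 1*(-22))/(-8023 + 6524) = (-1/30 + 22)/(-1499) = (659/30)*(-1/1499) = -659/44970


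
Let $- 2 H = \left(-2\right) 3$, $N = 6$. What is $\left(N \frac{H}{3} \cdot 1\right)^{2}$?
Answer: $36$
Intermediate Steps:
$H = 3$ ($H = - \frac{\left(-2\right) 3}{2} = \left(- \frac{1}{2}\right) \left(-6\right) = 3$)
$\left(N \frac{H}{3} \cdot 1\right)^{2} = \left(6 \cdot \frac{3}{3} \cdot 1\right)^{2} = \left(6 \cdot 3 \cdot \frac{1}{3} \cdot 1\right)^{2} = \left(6 \cdot 1 \cdot 1\right)^{2} = \left(6 \cdot 1\right)^{2} = 6^{2} = 36$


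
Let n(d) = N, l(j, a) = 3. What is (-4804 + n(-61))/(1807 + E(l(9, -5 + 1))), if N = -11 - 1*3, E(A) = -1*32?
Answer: -4818/1775 ≈ -2.7144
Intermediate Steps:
E(A) = -32
N = -14 (N = -11 - 3 = -14)
n(d) = -14
(-4804 + n(-61))/(1807 + E(l(9, -5 + 1))) = (-4804 - 14)/(1807 - 32) = -4818/1775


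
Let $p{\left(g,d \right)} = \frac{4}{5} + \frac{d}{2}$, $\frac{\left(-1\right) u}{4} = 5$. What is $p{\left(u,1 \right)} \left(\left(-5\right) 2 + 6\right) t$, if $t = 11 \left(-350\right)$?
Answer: $20020$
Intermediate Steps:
$u = -20$ ($u = \left(-4\right) 5 = -20$)
$t = -3850$
$p{\left(g,d \right)} = \frac{4}{5} + \frac{d}{2}$ ($p{\left(g,d \right)} = 4 \cdot \frac{1}{5} + d \frac{1}{2} = \frac{4}{5} + \frac{d}{2}$)
$p{\left(u,1 \right)} \left(\left(-5\right) 2 + 6\right) t = \left(\frac{4}{5} + \frac{1}{2} \cdot 1\right) \left(\left(-5\right) 2 + 6\right) \left(-3850\right) = \left(\frac{4}{5} + \frac{1}{2}\right) \left(-10 + 6\right) \left(-3850\right) = \frac{13}{10} \left(-4\right) \left(-3850\right) = \left(- \frac{26}{5}\right) \left(-3850\right) = 20020$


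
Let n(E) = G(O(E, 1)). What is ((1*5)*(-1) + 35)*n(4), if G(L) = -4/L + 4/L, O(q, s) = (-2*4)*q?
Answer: 0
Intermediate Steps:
O(q, s) = -8*q
G(L) = 0
n(E) = 0
((1*5)*(-1) + 35)*n(4) = ((1*5)*(-1) + 35)*0 = (5*(-1) + 35)*0 = (-5 + 35)*0 = 30*0 = 0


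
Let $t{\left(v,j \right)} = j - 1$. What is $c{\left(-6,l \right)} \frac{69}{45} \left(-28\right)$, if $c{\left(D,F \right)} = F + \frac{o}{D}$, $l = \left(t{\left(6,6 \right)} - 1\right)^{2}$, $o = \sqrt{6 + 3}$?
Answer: $- \frac{9982}{15} \approx -665.47$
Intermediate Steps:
$t{\left(v,j \right)} = -1 + j$
$o = 3$ ($o = \sqrt{9} = 3$)
$l = 16$ ($l = \left(\left(-1 + 6\right) - 1\right)^{2} = \left(5 - 1\right)^{2} = 4^{2} = 16$)
$c{\left(D,F \right)} = F + \frac{3}{D}$
$c{\left(-6,l \right)} \frac{69}{45} \left(-28\right) = \left(16 + \frac{3}{-6}\right) \frac{69}{45} \left(-28\right) = \left(16 + 3 \left(- \frac{1}{6}\right)\right) 69 \cdot \frac{1}{45} \left(-28\right) = \left(16 - \frac{1}{2}\right) \frac{23}{15} \left(-28\right) = \frac{31}{2} \cdot \frac{23}{15} \left(-28\right) = \frac{713}{30} \left(-28\right) = - \frac{9982}{15}$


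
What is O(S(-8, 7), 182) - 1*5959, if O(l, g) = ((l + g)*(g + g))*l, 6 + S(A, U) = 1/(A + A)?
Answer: -25229381/64 ≈ -3.9421e+5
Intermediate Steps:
S(A, U) = -6 + 1/(2*A) (S(A, U) = -6 + 1/(A + A) = -6 + 1/(2*A))
O(l, g) = 2*g*l*(g + l) (O(l, g) = ((g + l)*(2*g))*l = (2*g*(g + l))*l = 2*g*l*(g + l))
O(S(-8, 7), 182) - 1*5959 = 2*182*(-6 + (½)/(-8))*(182 + (-6 + (½)/(-8))) - 1*5959 = 2*182*(-6 + (½)*(-⅛))*(182 + (-6 + (½)*(-⅛))) - 5959 = 2*182*(-6 - 1/16)*(182 + (-6 - 1/16)) - 5959 = 2*182*(-97/16)*(182 - 97/16) - 5959 = 2*182*(-97/16)*(2815/16) - 5959 = -24848005/64 - 5959 = -25229381/64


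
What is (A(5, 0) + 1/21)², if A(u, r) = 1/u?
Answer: 676/11025 ≈ 0.061315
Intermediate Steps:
(A(5, 0) + 1/21)² = (1/5 + 1/21)² = (⅕ + 1/21)² = (26/105)² = 676/11025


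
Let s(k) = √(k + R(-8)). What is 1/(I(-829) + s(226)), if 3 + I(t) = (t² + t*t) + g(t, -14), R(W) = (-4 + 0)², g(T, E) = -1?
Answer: 687239/944594886121 - 11*√2/1889189772242 ≈ 7.2754e-7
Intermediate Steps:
R(W) = 16 (R(W) = (-4)² = 16)
I(t) = -4 + 2*t² (I(t) = -3 + ((t² + t*t) - 1) = -3 + ((t² + t²) - 1) = -3 + (2*t² - 1) = -3 + (-1 + 2*t²) = -4 + 2*t²)
s(k) = √(16 + k) (s(k) = √(k + 16) = √(16 + k))
1/(I(-829) + s(226)) = 1/((-4 + 2*(-829)²) + √(16 + 226)) = 1/((-4 + 2*687241) + √242) = 1/((-4 + 1374482) + 11*√2) = 1/(1374478 + 11*√2)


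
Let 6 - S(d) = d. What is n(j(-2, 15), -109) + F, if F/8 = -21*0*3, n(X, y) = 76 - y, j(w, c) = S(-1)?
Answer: 185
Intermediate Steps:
S(d) = 6 - d
j(w, c) = 7 (j(w, c) = 6 - 1*(-1) = 6 + 1 = 7)
F = 0 (F = 8*(-21*0*3) = 8*(0*3) = 8*0 = 0)
n(j(-2, 15), -109) + F = (76 - 1*(-109)) + 0 = (76 + 109) + 0 = 185 + 0 = 185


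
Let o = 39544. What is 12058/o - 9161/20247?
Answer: -59062129/400323684 ≈ -0.14754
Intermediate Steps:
12058/o - 9161/20247 = 12058/39544 - 9161/20247 = 12058*(1/39544) - 9161*1/20247 = 6029/19772 - 9161/20247 = -59062129/400323684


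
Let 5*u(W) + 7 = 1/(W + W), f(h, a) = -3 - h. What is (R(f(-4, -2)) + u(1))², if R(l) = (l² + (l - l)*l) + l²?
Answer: 49/100 ≈ 0.49000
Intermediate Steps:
u(W) = -7/5 + 1/(10*W) (u(W) = -7/5 + 1/(5*(W + W)) = -7/5 + 1/(5*((2*W))) = -7/5 + (1/(2*W))/5 = -7/5 + 1/(10*W))
R(l) = 2*l² (R(l) = (l² + 0*l) + l² = (l² + 0) + l² = l² + l² = 2*l²)
(R(f(-4, -2)) + u(1))² = (2*(-3 - 1*(-4))² + (⅒)*(1 - 14*1)/1)² = (2*(-3 + 4)² + (⅒)*1*(1 - 14))² = (2*1² + (⅒)*1*(-13))² = (2*1 - 13/10)² = (2 - 13/10)² = (7/10)² = 49/100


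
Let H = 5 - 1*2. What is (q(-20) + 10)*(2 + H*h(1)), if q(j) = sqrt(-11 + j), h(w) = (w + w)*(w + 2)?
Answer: 200 + 20*I*sqrt(31) ≈ 200.0 + 111.36*I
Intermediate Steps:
h(w) = 2*w*(2 + w) (h(w) = (2*w)*(2 + w) = 2*w*(2 + w))
H = 3 (H = 5 - 2 = 3)
(q(-20) + 10)*(2 + H*h(1)) = (sqrt(-11 - 20) + 10)*(2 + 3*(2*1*(2 + 1))) = (sqrt(-31) + 10)*(2 + 3*(2*1*3)) = (I*sqrt(31) + 10)*(2 + 3*6) = (10 + I*sqrt(31))*(2 + 18) = (10 + I*sqrt(31))*20 = 200 + 20*I*sqrt(31)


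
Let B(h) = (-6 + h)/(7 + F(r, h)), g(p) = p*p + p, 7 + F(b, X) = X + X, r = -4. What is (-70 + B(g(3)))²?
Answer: 77841/16 ≈ 4865.1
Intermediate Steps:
F(b, X) = -7 + 2*X (F(b, X) = -7 + (X + X) = -7 + 2*X)
g(p) = p + p² (g(p) = p² + p = p + p²)
B(h) = (-6 + h)/(2*h) (B(h) = (-6 + h)/(7 + (-7 + 2*h)) = (-6 + h)/((2*h)) = (-6 + h)*(1/(2*h)) = (-6 + h)/(2*h))
(-70 + B(g(3)))² = (-70 + (-6 + 3*(1 + 3))/(2*((3*(1 + 3)))))² = (-70 + (-6 + 3*4)/(2*((3*4))))² = (-70 + (½)*(-6 + 12)/12)² = (-70 + (½)*(1/12)*6)² = (-70 + ¼)² = (-279/4)² = 77841/16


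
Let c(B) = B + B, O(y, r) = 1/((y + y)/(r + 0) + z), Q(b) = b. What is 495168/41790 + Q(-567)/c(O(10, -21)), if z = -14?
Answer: 29607163/6965 ≈ 4250.9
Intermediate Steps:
O(y, r) = 1/(-14 + 2*y/r) (O(y, r) = 1/((y + y)/(r + 0) - 14) = 1/((2*y)/r - 14) = 1/(2*y/r - 14) = 1/(-14 + 2*y/r))
c(B) = 2*B
495168/41790 + Q(-567)/c(O(10, -21)) = 495168/41790 - 567/(2*((1/2)*(-21)/(10 - 7*(-21)))) = 495168*(1/41790) - 567/(2*((1/2)*(-21)/(10 + 147))) = 82528/6965 - 567/(2*((1/2)*(-21)/157)) = 82528/6965 - 567/(2*((1/2)*(-21)*(1/157))) = 82528/6965 - 567/(2*(-21/314)) = 82528/6965 - 567/(-21/157) = 82528/6965 - 567*(-157/21) = 82528/6965 + 4239 = 29607163/6965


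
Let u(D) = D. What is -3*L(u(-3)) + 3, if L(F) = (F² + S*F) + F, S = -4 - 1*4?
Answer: -87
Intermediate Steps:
S = -8 (S = -4 - 4 = -8)
L(F) = F² - 7*F (L(F) = (F² - 8*F) + F = F² - 7*F)
-3*L(u(-3)) + 3 = -(-9)*(-7 - 3) + 3 = -(-9)*(-10) + 3 = -3*30 + 3 = -90 + 3 = -87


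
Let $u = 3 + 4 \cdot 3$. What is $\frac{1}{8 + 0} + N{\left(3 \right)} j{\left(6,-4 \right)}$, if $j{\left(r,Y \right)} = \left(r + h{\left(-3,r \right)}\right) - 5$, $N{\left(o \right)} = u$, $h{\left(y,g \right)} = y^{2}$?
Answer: $\frac{1201}{8} \approx 150.13$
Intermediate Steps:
$u = 15$ ($u = 3 + 12 = 15$)
$N{\left(o \right)} = 15$
$j{\left(r,Y \right)} = 4 + r$ ($j{\left(r,Y \right)} = \left(r + \left(-3\right)^{2}\right) - 5 = \left(r + 9\right) - 5 = \left(9 + r\right) - 5 = 4 + r$)
$\frac{1}{8 + 0} + N{\left(3 \right)} j{\left(6,-4 \right)} = \frac{1}{8 + 0} + 15 \left(4 + 6\right) = \frac{1}{8} + 15 \cdot 10 = \frac{1}{8} + 150 = \frac{1201}{8}$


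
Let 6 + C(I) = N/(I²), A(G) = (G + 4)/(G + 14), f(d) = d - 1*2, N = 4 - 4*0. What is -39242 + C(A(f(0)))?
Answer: -39104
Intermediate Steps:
N = 4 (N = 4 + 0 = 4)
f(d) = -2 + d (f(d) = d - 2 = -2 + d)
A(G) = (4 + G)/(14 + G)
C(I) = -6 + 4/I² (C(I) = -6 + 4/(I²) = -6 + 4/I²)
-39242 + C(A(f(0))) = -39242 + (-6 + 4/((4 + (-2 + 0))/(14 + (-2 + 0)))²) = -39242 + (-6 + 4/((4 - 2)/(14 - 2))²) = -39242 + (-6 + 4/(2/12)²) = -39242 + (-6 + 4/((1/12)*2)²) = -39242 + (-6 + 4/6⁻²) = -39242 + (-6 + 4*36) = -39242 + (-6 + 144) = -39242 + 138 = -39104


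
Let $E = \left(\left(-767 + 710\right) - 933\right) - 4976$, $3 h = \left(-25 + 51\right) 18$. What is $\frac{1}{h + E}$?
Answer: $- \frac{1}{5810} \approx -0.00017212$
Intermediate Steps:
$h = 156$ ($h = \frac{\left(-25 + 51\right) 18}{3} = \frac{26 \cdot 18}{3} = \frac{1}{3} \cdot 468 = 156$)
$E = -5966$ ($E = \left(-57 - 933\right) - 4976 = -990 - 4976 = -5966$)
$\frac{1}{h + E} = \frac{1}{156 - 5966} = \frac{1}{-5810} = - \frac{1}{5810}$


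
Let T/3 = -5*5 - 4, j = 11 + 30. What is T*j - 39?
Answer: -3606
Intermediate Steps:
j = 41
T = -87 (T = 3*(-5*5 - 4) = 3*(-25 - 4) = 3*(-29) = -87)
T*j - 39 = -87*41 - 39 = -3567 - 39 = -3606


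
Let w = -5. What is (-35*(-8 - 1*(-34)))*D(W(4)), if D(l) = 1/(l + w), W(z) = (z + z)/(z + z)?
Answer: 455/2 ≈ 227.50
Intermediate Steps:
W(z) = 1 (W(z) = (2*z)/((2*z)) = (2*z)*(1/(2*z)) = 1)
D(l) = 1/(-5 + l) (D(l) = 1/(l - 5) = 1/(-5 + l))
(-35*(-8 - 1*(-34)))*D(W(4)) = (-35*(-8 - 1*(-34)))/(-5 + 1) = -35*(-8 + 34)/(-4) = -35*26*(-¼) = -910*(-¼) = 455/2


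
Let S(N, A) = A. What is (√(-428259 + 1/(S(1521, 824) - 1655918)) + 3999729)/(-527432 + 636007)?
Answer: 3999729/108575 + I*√1173145359766011618/179701831050 ≈ 36.838 + 0.0060273*I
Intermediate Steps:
(√(-428259 + 1/(S(1521, 824) - 1655918)) + 3999729)/(-527432 + 636007) = (√(-428259 + 1/(824 - 1655918)) + 3999729)/(-527432 + 636007) = (√(-428259 + 1/(-1655094)) + 3999729)/108575 = (√(-428259 - 1/1655094) + 3999729)*(1/108575) = (√(-708808901347/1655094) + 3999729)*(1/108575) = (I*√1173145359766011618/1655094 + 3999729)*(1/108575) = (3999729 + I*√1173145359766011618/1655094)*(1/108575) = 3999729/108575 + I*√1173145359766011618/179701831050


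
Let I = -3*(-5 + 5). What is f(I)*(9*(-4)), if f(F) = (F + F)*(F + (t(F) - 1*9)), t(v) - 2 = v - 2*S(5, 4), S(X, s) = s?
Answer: 0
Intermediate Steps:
I = 0 (I = -3*0 = 0)
t(v) = -6 + v (t(v) = 2 + (v - 2*4) = 2 + (v - 8) = 2 + (-8 + v) = -6 + v)
f(F) = 2*F*(-15 + 2*F) (f(F) = (F + F)*(F + ((-6 + F) - 1*9)) = (2*F)*(F + ((-6 + F) - 9)) = (2*F)*(F + (-15 + F)) = (2*F)*(-15 + 2*F) = 2*F*(-15 + 2*F))
f(I)*(9*(-4)) = (2*0*(-15 + 2*0))*(9*(-4)) = (2*0*(-15 + 0))*(-36) = (2*0*(-15))*(-36) = 0*(-36) = 0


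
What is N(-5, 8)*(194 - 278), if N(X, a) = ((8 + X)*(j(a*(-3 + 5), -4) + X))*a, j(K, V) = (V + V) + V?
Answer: 34272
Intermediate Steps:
j(K, V) = 3*V (j(K, V) = 2*V + V = 3*V)
N(X, a) = a*(-12 + X)*(8 + X) (N(X, a) = ((8 + X)*(3*(-4) + X))*a = ((8 + X)*(-12 + X))*a = ((-12 + X)*(8 + X))*a = a*(-12 + X)*(8 + X))
N(-5, 8)*(194 - 278) = (8*(-96 + (-5)² - 4*(-5)))*(194 - 278) = (8*(-96 + 25 + 20))*(-84) = (8*(-51))*(-84) = -408*(-84) = 34272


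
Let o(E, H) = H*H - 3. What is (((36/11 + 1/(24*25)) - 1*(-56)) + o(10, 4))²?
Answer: 227539494121/43560000 ≈ 5223.6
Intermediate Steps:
o(E, H) = -3 + H² (o(E, H) = H² - 3 = -3 + H²)
(((36/11 + 1/(24*25)) - 1*(-56)) + o(10, 4))² = (((36/11 + 1/(24*25)) - 1*(-56)) + (-3 + 4²))² = (((36*(1/11) + (1/24)*(1/25)) + 56) + (-3 + 16))² = (((36/11 + 1/600) + 56) + 13)² = ((21611/6600 + 56) + 13)² = (391211/6600 + 13)² = (477011/6600)² = 227539494121/43560000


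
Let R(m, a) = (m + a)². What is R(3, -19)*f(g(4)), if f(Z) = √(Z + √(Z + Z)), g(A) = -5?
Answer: 256*√(-5 + I*√10) ≈ 173.26 + 598.08*I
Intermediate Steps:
R(m, a) = (a + m)²
f(Z) = √(Z + √2*√Z) (f(Z) = √(Z + √(2*Z)) = √(Z + √2*√Z))
R(3, -19)*f(g(4)) = (-19 + 3)²*√(-5 + √2*√(-5)) = (-16)²*√(-5 + √2*(I*√5)) = 256*√(-5 + I*√10)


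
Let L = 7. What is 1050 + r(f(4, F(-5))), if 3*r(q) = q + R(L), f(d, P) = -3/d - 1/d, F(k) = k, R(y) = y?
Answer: 1052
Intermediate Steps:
f(d, P) = -4/d
r(q) = 7/3 + q/3 (r(q) = (q + 7)/3 = (7 + q)/3 = 7/3 + q/3)
1050 + r(f(4, F(-5))) = 1050 + (7/3 + (-4/4)/3) = 1050 + (7/3 + (-4*¼)/3) = 1050 + (7/3 + (⅓)*(-1)) = 1050 + (7/3 - ⅓) = 1050 + 2 = 1052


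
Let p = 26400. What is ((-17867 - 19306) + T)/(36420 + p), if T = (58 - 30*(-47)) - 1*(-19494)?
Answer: -16211/62820 ≈ -0.25805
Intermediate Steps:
T = 20962 (T = (58 + 1410) + 19494 = 1468 + 19494 = 20962)
((-17867 - 19306) + T)/(36420 + p) = ((-17867 - 19306) + 20962)/(36420 + 26400) = (-37173 + 20962)/62820 = -16211*1/62820 = -16211/62820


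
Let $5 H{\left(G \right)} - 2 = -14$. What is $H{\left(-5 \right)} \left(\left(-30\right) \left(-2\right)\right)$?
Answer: $-144$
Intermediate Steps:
$H{\left(G \right)} = - \frac{12}{5}$ ($H{\left(G \right)} = \frac{2}{5} + \frac{1}{5} \left(-14\right) = \frac{2}{5} - \frac{14}{5} = - \frac{12}{5}$)
$H{\left(-5 \right)} \left(\left(-30\right) \left(-2\right)\right) = - \frac{12 \left(\left(-30\right) \left(-2\right)\right)}{5} = \left(- \frac{12}{5}\right) 60 = -144$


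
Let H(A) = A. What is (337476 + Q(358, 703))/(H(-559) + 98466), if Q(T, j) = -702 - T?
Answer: 336416/97907 ≈ 3.4361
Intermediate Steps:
(337476 + Q(358, 703))/(H(-559) + 98466) = (337476 + (-702 - 1*358))/(-559 + 98466) = (337476 + (-702 - 358))/97907 = (337476 - 1060)*(1/97907) = 336416*(1/97907) = 336416/97907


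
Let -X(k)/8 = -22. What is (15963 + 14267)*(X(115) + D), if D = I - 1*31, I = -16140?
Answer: -483528850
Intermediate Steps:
X(k) = 176 (X(k) = -8*(-22) = 176)
D = -16171 (D = -16140 - 1*31 = -16140 - 31 = -16171)
(15963 + 14267)*(X(115) + D) = (15963 + 14267)*(176 - 16171) = 30230*(-15995) = -483528850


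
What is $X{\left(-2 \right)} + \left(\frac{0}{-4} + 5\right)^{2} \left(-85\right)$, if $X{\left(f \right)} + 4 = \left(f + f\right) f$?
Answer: $-2121$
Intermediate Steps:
$X{\left(f \right)} = -4 + 2 f^{2}$ ($X{\left(f \right)} = -4 + \left(f + f\right) f = -4 + 2 f f = -4 + 2 f^{2}$)
$X{\left(-2 \right)} + \left(\frac{0}{-4} + 5\right)^{2} \left(-85\right) = \left(-4 + 2 \left(-2\right)^{2}\right) + \left(\frac{0}{-4} + 5\right)^{2} \left(-85\right) = \left(-4 + 2 \cdot 4\right) + \left(0 \left(- \frac{1}{4}\right) + 5\right)^{2} \left(-85\right) = \left(-4 + 8\right) + \left(0 + 5\right)^{2} \left(-85\right) = 4 + 5^{2} \left(-85\right) = 4 + 25 \left(-85\right) = 4 - 2125 = -2121$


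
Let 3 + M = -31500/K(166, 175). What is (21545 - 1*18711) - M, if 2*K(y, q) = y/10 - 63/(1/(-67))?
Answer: 15106339/5297 ≈ 2851.9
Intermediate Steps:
K(y, q) = 4221/2 + y/20 (K(y, q) = (y/10 - 63/(1/(-67)))/2 = (y*(1/10) - 63/(-1/67))/2 = (y/10 - 63*(-67))/2 = (y/10 + 4221)/2 = (4221 + y/10)/2 = 4221/2 + y/20)
M = -94641/5297 (M = -3 - 31500/(4221/2 + (1/20)*166) = -3 - 31500/(4221/2 + 83/10) = -3 - 31500/10594/5 = -3 - 31500*5/10594 = -3 - 78750/5297 = -94641/5297 ≈ -17.867)
(21545 - 1*18711) - M = (21545 - 1*18711) - 1*(-94641/5297) = (21545 - 18711) + 94641/5297 = 2834 + 94641/5297 = 15106339/5297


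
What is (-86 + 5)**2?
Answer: 6561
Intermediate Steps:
(-86 + 5)**2 = (-81)**2 = 6561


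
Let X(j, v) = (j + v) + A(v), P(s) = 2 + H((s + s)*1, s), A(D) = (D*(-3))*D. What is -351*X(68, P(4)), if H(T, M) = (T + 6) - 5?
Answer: 99684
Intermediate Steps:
A(D) = -3*D² (A(D) = (-3*D)*D = -3*D²)
H(T, M) = 1 + T (H(T, M) = (6 + T) - 5 = 1 + T)
P(s) = 3 + 2*s (P(s) = 2 + (1 + (s + s)*1) = 2 + (1 + (2*s)*1) = 2 + (1 + 2*s) = 3 + 2*s)
X(j, v) = j + v - 3*v² (X(j, v) = (j + v) - 3*v² = j + v - 3*v²)
-351*X(68, P(4)) = -351*(68 + (3 + 2*4) - 3*(3 + 2*4)²) = -351*(68 + (3 + 8) - 3*(3 + 8)²) = -351*(68 + 11 - 3*11²) = -351*(68 + 11 - 3*121) = -351*(68 + 11 - 363) = -351*(-284) = 99684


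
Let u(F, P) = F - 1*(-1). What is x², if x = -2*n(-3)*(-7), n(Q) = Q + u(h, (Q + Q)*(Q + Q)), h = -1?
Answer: 1764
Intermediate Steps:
u(F, P) = 1 + F (u(F, P) = F + 1 = 1 + F)
n(Q) = Q (n(Q) = Q + (1 - 1) = Q + 0 = Q)
x = -42 (x = -2*(-3)*(-7) = 6*(-7) = -42)
x² = (-42)² = 1764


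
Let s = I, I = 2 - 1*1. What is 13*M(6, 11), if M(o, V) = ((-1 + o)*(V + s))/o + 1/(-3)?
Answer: 377/3 ≈ 125.67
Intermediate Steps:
I = 1 (I = 2 - 1 = 1)
s = 1
M(o, V) = -⅓ + (1 + V)*(-1 + o)/o (M(o, V) = ((-1 + o)*(V + 1))/o + 1/(-3) = ((-1 + o)*(1 + V))/o + 1*(-⅓) = ((1 + V)*(-1 + o))/o - ⅓ = (1 + V)*(-1 + o)/o - ⅓ = -⅓ + (1 + V)*(-1 + o)/o)
13*M(6, 11) = 13*(⅔ + 11 - 1/6 - 1*11/6) = 13*(⅔ + 11 - 1*⅙ - 1*11*⅙) = 13*(⅔ + 11 - ⅙ - 11/6) = 13*(29/3) = 377/3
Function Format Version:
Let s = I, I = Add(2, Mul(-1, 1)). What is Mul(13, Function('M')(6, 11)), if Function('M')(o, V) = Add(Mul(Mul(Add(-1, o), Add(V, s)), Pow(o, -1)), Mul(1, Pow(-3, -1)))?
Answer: Rational(377, 3) ≈ 125.67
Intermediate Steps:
I = 1 (I = Add(2, -1) = 1)
s = 1
Function('M')(o, V) = Add(Rational(-1, 3), Mul(Pow(o, -1), Add(1, V), Add(-1, o))) (Function('M')(o, V) = Add(Mul(Mul(Add(-1, o), Add(V, 1)), Pow(o, -1)), Mul(1, Pow(-3, -1))) = Add(Mul(Mul(Add(-1, o), Add(1, V)), Pow(o, -1)), Mul(1, Rational(-1, 3))) = Add(Mul(Mul(Add(1, V), Add(-1, o)), Pow(o, -1)), Rational(-1, 3)) = Add(Mul(Pow(o, -1), Add(1, V), Add(-1, o)), Rational(-1, 3)) = Add(Rational(-1, 3), Mul(Pow(o, -1), Add(1, V), Add(-1, o))))
Mul(13, Function('M')(6, 11)) = Mul(13, Add(Rational(2, 3), 11, Mul(-1, Pow(6, -1)), Mul(-1, 11, Pow(6, -1)))) = Mul(13, Add(Rational(2, 3), 11, Mul(-1, Rational(1, 6)), Mul(-1, 11, Rational(1, 6)))) = Mul(13, Add(Rational(2, 3), 11, Rational(-1, 6), Rational(-11, 6))) = Mul(13, Rational(29, 3)) = Rational(377, 3)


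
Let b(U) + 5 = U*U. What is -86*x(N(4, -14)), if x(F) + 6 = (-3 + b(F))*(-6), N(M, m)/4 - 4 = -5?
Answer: 4644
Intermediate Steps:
b(U) = -5 + U² (b(U) = -5 + U*U = -5 + U²)
N(M, m) = -4 (N(M, m) = 16 + 4*(-5) = 16 - 20 = -4)
x(F) = 42 - 6*F² (x(F) = -6 + (-3 + (-5 + F²))*(-6) = -6 + (-8 + F²)*(-6) = -6 + (48 - 6*F²) = 42 - 6*F²)
-86*x(N(4, -14)) = -86*(42 - 6*(-4)²) = -86*(42 - 6*16) = -86*(42 - 96) = -86*(-54) = 4644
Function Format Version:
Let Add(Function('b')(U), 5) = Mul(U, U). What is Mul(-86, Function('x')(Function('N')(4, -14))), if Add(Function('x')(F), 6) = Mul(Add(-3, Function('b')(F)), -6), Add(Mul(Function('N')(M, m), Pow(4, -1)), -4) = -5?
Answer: 4644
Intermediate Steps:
Function('b')(U) = Add(-5, Pow(U, 2)) (Function('b')(U) = Add(-5, Mul(U, U)) = Add(-5, Pow(U, 2)))
Function('N')(M, m) = -4 (Function('N')(M, m) = Add(16, Mul(4, -5)) = Add(16, -20) = -4)
Function('x')(F) = Add(42, Mul(-6, Pow(F, 2))) (Function('x')(F) = Add(-6, Mul(Add(-3, Add(-5, Pow(F, 2))), -6)) = Add(-6, Mul(Add(-8, Pow(F, 2)), -6)) = Add(-6, Add(48, Mul(-6, Pow(F, 2)))) = Add(42, Mul(-6, Pow(F, 2))))
Mul(-86, Function('x')(Function('N')(4, -14))) = Mul(-86, Add(42, Mul(-6, Pow(-4, 2)))) = Mul(-86, Add(42, Mul(-6, 16))) = Mul(-86, Add(42, -96)) = Mul(-86, -54) = 4644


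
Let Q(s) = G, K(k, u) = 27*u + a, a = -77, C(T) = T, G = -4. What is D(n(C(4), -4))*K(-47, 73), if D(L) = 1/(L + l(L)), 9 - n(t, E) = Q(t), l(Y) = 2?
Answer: 1894/15 ≈ 126.27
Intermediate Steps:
K(k, u) = -77 + 27*u (K(k, u) = 27*u - 77 = -77 + 27*u)
Q(s) = -4
n(t, E) = 13 (n(t, E) = 9 - 1*(-4) = 9 + 4 = 13)
D(L) = 1/(2 + L) (D(L) = 1/(L + 2) = 1/(2 + L))
D(n(C(4), -4))*K(-47, 73) = (-77 + 27*73)/(2 + 13) = (-77 + 1971)/15 = (1/15)*1894 = 1894/15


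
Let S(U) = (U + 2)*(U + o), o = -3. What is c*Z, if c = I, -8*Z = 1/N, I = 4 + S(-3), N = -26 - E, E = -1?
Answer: 1/20 ≈ 0.050000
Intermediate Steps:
S(U) = (-3 + U)*(2 + U) (S(U) = (U + 2)*(U - 3) = (2 + U)*(-3 + U) = (-3 + U)*(2 + U))
N = -25 (N = -26 - 1*(-1) = -26 + 1 = -25)
I = 10 (I = 4 + (-6 + (-3)² - 1*(-3)) = 4 + (-6 + 9 + 3) = 4 + 6 = 10)
Z = 1/200 (Z = -⅛/(-25) = -⅛*(-1/25) = 1/200 ≈ 0.0050000)
c = 10
c*Z = 10*(1/200) = 1/20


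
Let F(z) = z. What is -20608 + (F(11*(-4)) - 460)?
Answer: -21112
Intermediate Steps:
-20608 + (F(11*(-4)) - 460) = -20608 + (11*(-4) - 460) = -20608 + (-44 - 460) = -20608 - 504 = -21112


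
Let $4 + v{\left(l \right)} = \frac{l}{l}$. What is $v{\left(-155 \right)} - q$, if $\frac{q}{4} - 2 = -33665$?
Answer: $134649$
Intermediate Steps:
$q = -134652$ ($q = 8 + 4 \left(-33665\right) = 8 - 134660 = -134652$)
$v{\left(l \right)} = -3$ ($v{\left(l \right)} = -4 + \frac{l}{l} = -4 + 1 = -3$)
$v{\left(-155 \right)} - q = -3 - -134652 = -3 + 134652 = 134649$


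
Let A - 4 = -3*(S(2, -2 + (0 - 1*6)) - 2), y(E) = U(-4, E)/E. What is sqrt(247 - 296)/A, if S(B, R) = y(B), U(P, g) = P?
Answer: 7*I/16 ≈ 0.4375*I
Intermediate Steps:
y(E) = -4/E
S(B, R) = -4/B
A = 16 (A = 4 - 3*(-4/2 - 2) = 4 - 3*(-4*1/2 - 2) = 4 - 3*(-2 - 2) = 4 - 3*(-4) = 4 + 12 = 16)
sqrt(247 - 296)/A = sqrt(247 - 296)/16 = sqrt(-49)*(1/16) = (7*I)*(1/16) = 7*I/16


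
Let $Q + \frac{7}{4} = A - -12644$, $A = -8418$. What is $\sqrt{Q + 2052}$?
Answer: $\frac{\sqrt{25105}}{2} \approx 79.223$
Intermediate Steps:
$Q = \frac{16897}{4}$ ($Q = - \frac{7}{4} - -4226 = - \frac{7}{4} + \left(-8418 + 12644\right) = - \frac{7}{4} + 4226 = \frac{16897}{4} \approx 4224.3$)
$\sqrt{Q + 2052} = \sqrt{\frac{16897}{4} + 2052} = \sqrt{\frac{25105}{4}} = \frac{\sqrt{25105}}{2}$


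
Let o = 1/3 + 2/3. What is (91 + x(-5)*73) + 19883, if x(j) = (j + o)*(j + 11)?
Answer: 18222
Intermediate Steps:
o = 1 (o = 1*(⅓) + 2*(⅓) = ⅓ + ⅔ = 1)
x(j) = (1 + j)*(11 + j) (x(j) = (j + 1)*(j + 11) = (1 + j)*(11 + j))
(91 + x(-5)*73) + 19883 = (91 + (11 + (-5)² + 12*(-5))*73) + 19883 = (91 + (11 + 25 - 60)*73) + 19883 = (91 - 24*73) + 19883 = (91 - 1752) + 19883 = -1661 + 19883 = 18222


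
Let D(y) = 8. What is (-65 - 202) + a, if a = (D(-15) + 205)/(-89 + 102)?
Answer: -3258/13 ≈ -250.62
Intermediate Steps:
a = 213/13 (a = (8 + 205)/(-89 + 102) = 213/13 ≈ 16.385)
(-65 - 202) + a = (-65 - 202) + 213/13 = -267 + 213/13 = -3258/13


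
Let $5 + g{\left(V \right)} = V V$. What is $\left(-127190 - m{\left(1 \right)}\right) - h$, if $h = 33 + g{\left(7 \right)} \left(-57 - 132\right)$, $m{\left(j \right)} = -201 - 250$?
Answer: $-118456$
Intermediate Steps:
$g{\left(V \right)} = -5 + V^{2}$ ($g{\left(V \right)} = -5 + V V = -5 + V^{2}$)
$m{\left(j \right)} = -451$
$h = -8283$ ($h = 33 + \left(-5 + 7^{2}\right) \left(-57 - 132\right) = 33 + \left(-5 + 49\right) \left(-57 - 132\right) = 33 + 44 \left(-189\right) = 33 - 8316 = -8283$)
$\left(-127190 - m{\left(1 \right)}\right) - h = \left(-127190 - -451\right) - -8283 = \left(-127190 + 451\right) + 8283 = -126739 + 8283 = -118456$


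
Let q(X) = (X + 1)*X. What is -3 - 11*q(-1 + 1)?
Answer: -3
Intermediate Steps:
q(X) = X*(1 + X) (q(X) = (1 + X)*X = X*(1 + X))
-3 - 11*q(-1 + 1) = -3 - 11*(-1 + 1)*(1 + (-1 + 1)) = -3 - 0*(1 + 0) = -3 - 0 = -3 - 11*0 = -3 + 0 = -3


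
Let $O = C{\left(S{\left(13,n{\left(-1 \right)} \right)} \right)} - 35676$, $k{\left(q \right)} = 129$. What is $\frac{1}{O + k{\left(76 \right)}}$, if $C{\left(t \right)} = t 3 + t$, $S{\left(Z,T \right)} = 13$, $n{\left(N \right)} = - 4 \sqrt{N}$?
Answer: $- \frac{1}{35495} \approx -2.8173 \cdot 10^{-5}$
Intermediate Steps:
$C{\left(t \right)} = 4 t$ ($C{\left(t \right)} = 3 t + t = 4 t$)
$O = -35624$ ($O = 4 \cdot 13 - 35676 = 52 - 35676 = -35624$)
$\frac{1}{O + k{\left(76 \right)}} = \frac{1}{-35624 + 129} = \frac{1}{-35495} = - \frac{1}{35495}$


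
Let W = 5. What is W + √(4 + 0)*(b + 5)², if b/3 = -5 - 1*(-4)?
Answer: 13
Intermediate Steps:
b = -3 (b = 3*(-5 - 1*(-4)) = 3*(-5 + 4) = 3*(-1) = -3)
W + √(4 + 0)*(b + 5)² = 5 + √(4 + 0)*(-3 + 5)² = 5 + √4*2² = 5 + 2*4 = 5 + 8 = 13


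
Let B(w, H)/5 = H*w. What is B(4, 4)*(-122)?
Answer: -9760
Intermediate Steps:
B(w, H) = 5*H*w (B(w, H) = 5*(H*w) = 5*H*w)
B(4, 4)*(-122) = (5*4*4)*(-122) = 80*(-122) = -9760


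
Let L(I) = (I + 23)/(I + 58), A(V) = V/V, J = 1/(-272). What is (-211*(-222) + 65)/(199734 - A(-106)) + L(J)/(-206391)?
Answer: 10181293784584/43352953439155 ≈ 0.23485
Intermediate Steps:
J = -1/272 ≈ -0.0036765
A(V) = 1
L(I) = (23 + I)/(58 + I)
(-211*(-222) + 65)/(199734 - A(-106)) + L(J)/(-206391) = (-211*(-222) + 65)/(199734 - 1*1) + ((23 - 1/272)/(58 - 1/272))/(-206391) = (46842 + 65)/(199734 - 1) + ((6255/272)/(15775/272))*(-1/206391) = 46907/199733 + ((272/15775)*(6255/272))*(-1/206391) = 46907*(1/199733) + (1251/3155)*(-1/206391) = 46907/199733 - 417/217054535 = 10181293784584/43352953439155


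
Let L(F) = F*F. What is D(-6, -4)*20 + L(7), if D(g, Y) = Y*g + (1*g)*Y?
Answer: 1009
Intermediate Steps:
D(g, Y) = 2*Y*g (D(g, Y) = Y*g + g*Y = Y*g + Y*g = 2*Y*g)
L(F) = F**2
D(-6, -4)*20 + L(7) = (2*(-4)*(-6))*20 + 7**2 = 48*20 + 49 = 960 + 49 = 1009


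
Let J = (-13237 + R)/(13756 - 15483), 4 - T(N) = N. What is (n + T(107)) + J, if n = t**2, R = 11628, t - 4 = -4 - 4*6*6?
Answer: 35634800/1727 ≈ 20634.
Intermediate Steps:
t = -144 (t = 4 + (-4 - 4*6*6) = 4 + (-4 - 24*6) = 4 + (-4 - 144) = 4 - 148 = -144)
T(N) = 4 - N
J = 1609/1727 (J = (-13237 + 11628)/(13756 - 15483) = -1609/(-1727) = -1609*(-1/1727) = 1609/1727 ≈ 0.93167)
n = 20736 (n = (-144)**2 = 20736)
(n + T(107)) + J = (20736 + (4 - 1*107)) + 1609/1727 = (20736 + (4 - 107)) + 1609/1727 = (20736 - 103) + 1609/1727 = 20633 + 1609/1727 = 35634800/1727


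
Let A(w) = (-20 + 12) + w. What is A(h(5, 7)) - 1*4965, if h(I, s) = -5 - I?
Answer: -4983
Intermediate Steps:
A(w) = -8 + w
A(h(5, 7)) - 1*4965 = (-8 + (-5 - 1*5)) - 1*4965 = (-8 + (-5 - 5)) - 4965 = (-8 - 10) - 4965 = -18 - 4965 = -4983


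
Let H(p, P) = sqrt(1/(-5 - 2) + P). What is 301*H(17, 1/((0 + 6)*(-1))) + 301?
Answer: 301 + 43*I*sqrt(546)/6 ≈ 301.0 + 167.46*I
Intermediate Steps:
H(p, P) = sqrt(-1/7 + P) (H(p, P) = sqrt(1/(-7) + P) = sqrt(-1/7 + P))
301*H(17, 1/((0 + 6)*(-1))) + 301 = 301*(sqrt(-7 + 49/(((0 + 6)*(-1))))/7) + 301 = 301*(sqrt(-7 + 49/((6*(-1))))/7) + 301 = 301*(sqrt(-7 + 49/(-6))/7) + 301 = 301*(sqrt(-7 + 49*(-1/6))/7) + 301 = 301*(sqrt(-7 - 49/6)/7) + 301 = 301*(sqrt(-91/6)/7) + 301 = 301*((I*sqrt(546)/6)/7) + 301 = 301*(I*sqrt(546)/42) + 301 = 43*I*sqrt(546)/6 + 301 = 301 + 43*I*sqrt(546)/6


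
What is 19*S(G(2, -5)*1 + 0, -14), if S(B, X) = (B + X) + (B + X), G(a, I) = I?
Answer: -722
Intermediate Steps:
S(B, X) = 2*B + 2*X
19*S(G(2, -5)*1 + 0, -14) = 19*(2*(-5*1 + 0) + 2*(-14)) = 19*(2*(-5 + 0) - 28) = 19*(2*(-5) - 28) = 19*(-10 - 28) = 19*(-38) = -722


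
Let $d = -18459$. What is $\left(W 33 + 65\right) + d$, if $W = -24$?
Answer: $-19186$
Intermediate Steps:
$\left(W 33 + 65\right) + d = \left(\left(-24\right) 33 + 65\right) - 18459 = \left(-792 + 65\right) - 18459 = -727 - 18459 = -19186$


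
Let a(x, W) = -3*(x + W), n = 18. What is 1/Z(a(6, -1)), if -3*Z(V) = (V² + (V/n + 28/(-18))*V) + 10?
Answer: -18/1625 ≈ -0.011077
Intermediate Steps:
a(x, W) = -3*W - 3*x (a(x, W) = -3*(W + x) = -3*W - 3*x)
Z(V) = -10/3 - V²/3 - V*(-14/9 + V/18)/3 (Z(V) = -((V² + (V/18 + 28/(-18))*V) + 10)/3 = -((V² + (V*(1/18) + 28*(-1/18))*V) + 10)/3 = -((V² + (V/18 - 14/9)*V) + 10)/3 = -((V² + (-14/9 + V/18)*V) + 10)/3 = -((V² + V*(-14/9 + V/18)) + 10)/3 = -(10 + V² + V*(-14/9 + V/18))/3 = -10/3 - V²/3 - V*(-14/9 + V/18)/3)
1/Z(a(6, -1)) = 1/(-10/3 - 19*(-3*(-1) - 3*6)²/54 + 14*(-3*(-1) - 3*6)/27) = 1/(-10/3 - 19*(3 - 18)²/54 + 14*(3 - 18)/27) = 1/(-10/3 - 19/54*(-15)² + (14/27)*(-15)) = 1/(-10/3 - 19/54*225 - 70/9) = 1/(-10/3 - 475/6 - 70/9) = 1/(-1625/18) = -18/1625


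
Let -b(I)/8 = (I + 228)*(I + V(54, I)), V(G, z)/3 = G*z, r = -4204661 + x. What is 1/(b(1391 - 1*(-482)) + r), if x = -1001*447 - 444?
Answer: -1/5136118144 ≈ -1.9470e-10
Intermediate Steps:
x = -447891 (x = -447447 - 444 = -447891)
r = -4652552 (r = -4204661 - 447891 = -4652552)
V(G, z) = 3*G*z (V(G, z) = 3*(G*z) = 3*G*z)
b(I) = -1304*I*(228 + I) (b(I) = -8*(I + 228)*(I + 3*54*I) = -8*(228 + I)*(I + 162*I) = -8*(228 + I)*163*I = -1304*I*(228 + I))
1/(b(1391 - 1*(-482)) + r) = 1/(1304*(1391 - 1*(-482))*(-228 - (1391 - 1*(-482))) - 4652552) = 1/(1304*(1391 + 482)*(-228 - (1391 + 482)) - 4652552) = 1/(1304*1873*(-228 - 1*1873) - 4652552) = 1/(1304*1873*(-228 - 1873) - 4652552) = 1/(1304*1873*(-2101) - 4652552) = 1/(-5131465592 - 4652552) = 1/(-5136118144) = -1/5136118144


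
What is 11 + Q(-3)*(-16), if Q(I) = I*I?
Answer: -133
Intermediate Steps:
Q(I) = I**2
11 + Q(-3)*(-16) = 11 + (-3)**2*(-16) = 11 + 9*(-16) = 11 - 144 = -133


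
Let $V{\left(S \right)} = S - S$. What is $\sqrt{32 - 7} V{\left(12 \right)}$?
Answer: $0$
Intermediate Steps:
$V{\left(S \right)} = 0$
$\sqrt{32 - 7} V{\left(12 \right)} = \sqrt{32 - 7} \cdot 0 = \sqrt{25} \cdot 0 = 5 \cdot 0 = 0$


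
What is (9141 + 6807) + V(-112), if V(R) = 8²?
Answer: 16012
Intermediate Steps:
V(R) = 64
(9141 + 6807) + V(-112) = (9141 + 6807) + 64 = 15948 + 64 = 16012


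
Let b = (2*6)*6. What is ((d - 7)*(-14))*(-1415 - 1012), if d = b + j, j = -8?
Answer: 1936746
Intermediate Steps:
b = 72 (b = 12*6 = 72)
d = 64 (d = 72 - 8 = 64)
((d - 7)*(-14))*(-1415 - 1012) = ((64 - 7)*(-14))*(-1415 - 1012) = (57*(-14))*(-2427) = -798*(-2427) = 1936746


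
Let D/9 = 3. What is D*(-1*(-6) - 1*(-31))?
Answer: 999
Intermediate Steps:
D = 27 (D = 9*3 = 27)
D*(-1*(-6) - 1*(-31)) = 27*(-1*(-6) - 1*(-31)) = 27*(6 + 31) = 27*37 = 999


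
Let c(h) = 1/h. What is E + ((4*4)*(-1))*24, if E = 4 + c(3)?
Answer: -1139/3 ≈ -379.67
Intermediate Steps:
E = 13/3 (E = 4 + 1/3 = 4 + ⅓ = 13/3 ≈ 4.3333)
E + ((4*4)*(-1))*24 = 13/3 + ((4*4)*(-1))*24 = 13/3 + (16*(-1))*24 = 13/3 - 16*24 = 13/3 - 384 = -1139/3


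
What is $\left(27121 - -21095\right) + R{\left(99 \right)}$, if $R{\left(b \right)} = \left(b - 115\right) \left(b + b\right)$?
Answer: $45048$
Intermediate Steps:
$R{\left(b \right)} = 2 b \left(-115 + b\right)$ ($R{\left(b \right)} = \left(-115 + b\right) 2 b = 2 b \left(-115 + b\right)$)
$\left(27121 - -21095\right) + R{\left(99 \right)} = \left(27121 - -21095\right) + 2 \cdot 99 \left(-115 + 99\right) = \left(27121 + 21095\right) + 2 \cdot 99 \left(-16\right) = 48216 - 3168 = 45048$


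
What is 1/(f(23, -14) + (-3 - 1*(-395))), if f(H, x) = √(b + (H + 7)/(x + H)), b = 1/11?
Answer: 12936/5070799 - √3729/5070799 ≈ 0.0025390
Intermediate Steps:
b = 1/11 ≈ 0.090909
f(H, x) = √(1/11 + (7 + H)/(H + x)) (f(H, x) = √(1/11 + (H + 7)/(x + H)) = √(1/11 + (7 + H)/(H + x)))
1/(f(23, -14) + (-3 - 1*(-395))) = 1/(√11*√((77 - 14 + 12*23)/(23 - 14))/11 + (-3 - 1*(-395))) = 1/(√11*√((77 - 14 + 276)/9)/11 + (-3 + 395)) = 1/(√11*√((⅑)*339)/11 + 392) = 1/(√11*√(113/3)/11 + 392) = 1/(√11*(√339/3)/11 + 392) = 1/(√3729/33 + 392) = 1/(392 + √3729/33)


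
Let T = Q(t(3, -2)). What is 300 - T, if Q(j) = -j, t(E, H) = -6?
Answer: 294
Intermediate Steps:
T = 6 (T = -1*(-6) = 6)
300 - T = 300 - 1*6 = 300 - 6 = 294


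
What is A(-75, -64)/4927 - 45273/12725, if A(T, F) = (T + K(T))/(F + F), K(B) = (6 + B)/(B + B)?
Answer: -57101481133/16050195200 ≈ -3.5577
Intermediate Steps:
K(B) = (6 + B)/(2*B) (K(B) = (6 + B)/((2*B)) = (6 + B)*(1/(2*B)) = (6 + B)/(2*B))
A(T, F) = (T + (6 + T)/(2*T))/(2*F) (A(T, F) = (T + (6 + T)/(2*T))/(F + F) = (T + (6 + T)/(2*T))/((2*F)) = (T + (6 + T)/(2*T))*(1/(2*F)) = (T + (6 + T)/(2*T))/(2*F))
A(-75, -64)/4927 - 45273/12725 = ((1/4)*(6 - 75 + 2*(-75)**2)/(-64*(-75)))/4927 - 45273/12725 = ((1/4)*(-1/64)*(-1/75)*(6 - 75 + 2*5625))*(1/4927) - 45273*1/12725 = ((1/4)*(-1/64)*(-1/75)*(6 - 75 + 11250))*(1/4927) - 45273/12725 = ((1/4)*(-1/64)*(-1/75)*11181)*(1/4927) - 45273/12725 = (3727/6400)*(1/4927) - 45273/12725 = 3727/31532800 - 45273/12725 = -57101481133/16050195200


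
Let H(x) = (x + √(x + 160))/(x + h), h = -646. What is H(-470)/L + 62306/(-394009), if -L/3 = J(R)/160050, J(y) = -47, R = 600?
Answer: 52533567001/109928511 - 26675*I*√310/26226 ≈ 477.89 - 17.908*I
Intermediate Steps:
L = 47/53350 (L = -(-141)/160050 = -3*(-47/160050) = 47/53350 ≈ 0.00088097)
H(x) = (x + √(160 + x))/(-646 + x) (H(x) = (x + √(x + 160))/(x - 646) = (x + √(160 + x))/(-646 + x))
H(-470)/L + 62306/(-394009) = ((-470 + √(160 - 470))/(-646 - 470))/(47/53350) + 62306/(-394009) = ((-470 + √(-310))/(-1116))*(53350/47) + 62306*(-1/394009) = -(-470 + I*√310)/1116*(53350/47) - 62306/394009 = (235/558 - I*√310/1116)*(53350/47) - 62306/394009 = (133375/279 - 26675*I*√310/26226) - 62306/394009 = 52533567001/109928511 - 26675*I*√310/26226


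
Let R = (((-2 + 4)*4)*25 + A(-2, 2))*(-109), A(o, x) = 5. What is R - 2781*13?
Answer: -58498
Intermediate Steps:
R = -22345 (R = (((-2 + 4)*4)*25 + 5)*(-109) = ((2*4)*25 + 5)*(-109) = (8*25 + 5)*(-109) = (200 + 5)*(-109) = 205*(-109) = -22345)
R - 2781*13 = -22345 - 2781*13 = -22345 - 36153 = -58498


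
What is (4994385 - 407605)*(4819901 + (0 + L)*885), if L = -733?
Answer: 19132358388880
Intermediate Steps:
(4994385 - 407605)*(4819901 + (0 + L)*885) = (4994385 - 407605)*(4819901 + (0 - 733)*885) = 4586780*(4819901 - 733*885) = 4586780*(4819901 - 648705) = 4586780*4171196 = 19132358388880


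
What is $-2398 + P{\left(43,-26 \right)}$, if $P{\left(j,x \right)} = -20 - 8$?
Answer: $-2426$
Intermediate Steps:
$P{\left(j,x \right)} = -28$
$-2398 + P{\left(43,-26 \right)} = -2398 - 28 = -2426$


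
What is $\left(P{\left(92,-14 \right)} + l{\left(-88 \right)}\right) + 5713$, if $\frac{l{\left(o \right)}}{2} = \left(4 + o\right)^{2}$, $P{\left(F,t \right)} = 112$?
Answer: $19937$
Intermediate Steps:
$l{\left(o \right)} = 2 \left(4 + o\right)^{2}$
$\left(P{\left(92,-14 \right)} + l{\left(-88 \right)}\right) + 5713 = \left(112 + 2 \left(4 - 88\right)^{2}\right) + 5713 = \left(112 + 2 \left(-84\right)^{2}\right) + 5713 = \left(112 + 2 \cdot 7056\right) + 5713 = \left(112 + 14112\right) + 5713 = 14224 + 5713 = 19937$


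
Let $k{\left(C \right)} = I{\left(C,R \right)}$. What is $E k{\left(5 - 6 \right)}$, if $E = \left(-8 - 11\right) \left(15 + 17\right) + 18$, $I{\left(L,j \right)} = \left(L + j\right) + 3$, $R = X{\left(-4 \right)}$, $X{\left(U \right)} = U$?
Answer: $1180$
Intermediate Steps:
$R = -4$
$I{\left(L,j \right)} = 3 + L + j$
$k{\left(C \right)} = -1 + C$ ($k{\left(C \right)} = 3 + C - 4 = -1 + C$)
$E = -590$ ($E = \left(-19\right) 32 + 18 = -608 + 18 = -590$)
$E k{\left(5 - 6 \right)} = - 590 \left(-1 + \left(5 - 6\right)\right) = - 590 \left(-1 - 1\right) = \left(-590\right) \left(-2\right) = 1180$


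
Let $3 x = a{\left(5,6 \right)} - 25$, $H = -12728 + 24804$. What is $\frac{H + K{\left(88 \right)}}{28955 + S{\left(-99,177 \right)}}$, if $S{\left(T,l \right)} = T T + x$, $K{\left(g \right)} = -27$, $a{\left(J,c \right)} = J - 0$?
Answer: $\frac{36147}{116248} \approx 0.31095$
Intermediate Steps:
$a{\left(J,c \right)} = J$ ($a{\left(J,c \right)} = J + 0 = J$)
$H = 12076$
$x = - \frac{20}{3}$ ($x = \frac{5 - 25}{3} = \frac{1}{3} \left(-20\right) = - \frac{20}{3} \approx -6.6667$)
$S{\left(T,l \right)} = - \frac{20}{3} + T^{2}$ ($S{\left(T,l \right)} = T T - \frac{20}{3} = T^{2} - \frac{20}{3} = - \frac{20}{3} + T^{2}$)
$\frac{H + K{\left(88 \right)}}{28955 + S{\left(-99,177 \right)}} = \frac{12076 - 27}{28955 - \left(\frac{20}{3} - \left(-99\right)^{2}\right)} = \frac{12049}{28955 + \left(- \frac{20}{3} + 9801\right)} = \frac{12049}{28955 + \frac{29383}{3}} = \frac{12049}{\frac{116248}{3}} = 12049 \cdot \frac{3}{116248} = \frac{36147}{116248}$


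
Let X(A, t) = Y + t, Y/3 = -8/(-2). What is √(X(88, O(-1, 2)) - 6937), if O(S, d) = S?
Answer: I*√6926 ≈ 83.223*I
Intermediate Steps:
Y = 12 (Y = 3*(-8/(-2)) = 3*(-8*(-½)) = 3*4 = 12)
X(A, t) = 12 + t
√(X(88, O(-1, 2)) - 6937) = √((12 - 1) - 6937) = √(11 - 6937) = √(-6926) = I*√6926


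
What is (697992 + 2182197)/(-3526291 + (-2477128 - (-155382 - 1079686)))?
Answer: -2880189/4768351 ≈ -0.60402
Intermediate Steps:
(697992 + 2182197)/(-3526291 + (-2477128 - (-155382 - 1079686))) = 2880189/(-3526291 + (-2477128 - 1*(-1235068))) = 2880189/(-3526291 + (-2477128 + 1235068)) = 2880189/(-3526291 - 1242060) = 2880189/(-4768351) = 2880189*(-1/4768351) = -2880189/4768351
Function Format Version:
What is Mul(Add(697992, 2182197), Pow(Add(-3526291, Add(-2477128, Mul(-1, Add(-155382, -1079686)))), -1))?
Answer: Rational(-2880189, 4768351) ≈ -0.60402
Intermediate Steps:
Mul(Add(697992, 2182197), Pow(Add(-3526291, Add(-2477128, Mul(-1, Add(-155382, -1079686)))), -1)) = Mul(2880189, Pow(Add(-3526291, Add(-2477128, Mul(-1, -1235068))), -1)) = Mul(2880189, Pow(Add(-3526291, Add(-2477128, 1235068)), -1)) = Mul(2880189, Pow(Add(-3526291, -1242060), -1)) = Mul(2880189, Pow(-4768351, -1)) = Mul(2880189, Rational(-1, 4768351)) = Rational(-2880189, 4768351)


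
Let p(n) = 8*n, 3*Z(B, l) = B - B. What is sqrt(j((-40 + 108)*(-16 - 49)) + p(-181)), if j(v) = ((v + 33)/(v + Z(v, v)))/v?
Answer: I*sqrt(28288711587)/4420 ≈ 38.053*I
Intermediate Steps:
Z(B, l) = 0 (Z(B, l) = (B - B)/3 = (1/3)*0 = 0)
j(v) = (33 + v)/v**2 (j(v) = ((v + 33)/(v + 0))/v = ((33 + v)/v)/v = (33 + v)/v**2)
sqrt(j((-40 + 108)*(-16 - 49)) + p(-181)) = sqrt((33 + (-40 + 108)*(-16 - 49))/((-40 + 108)*(-16 - 49))**2 + 8*(-181)) = sqrt((33 + 68*(-65))/(68*(-65))**2 - 1448) = sqrt((33 - 4420)/(-4420)**2 - 1448) = sqrt((1/19536400)*(-4387) - 1448) = sqrt(-4387/19536400 - 1448) = sqrt(-28288711587/19536400) = I*sqrt(28288711587)/4420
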